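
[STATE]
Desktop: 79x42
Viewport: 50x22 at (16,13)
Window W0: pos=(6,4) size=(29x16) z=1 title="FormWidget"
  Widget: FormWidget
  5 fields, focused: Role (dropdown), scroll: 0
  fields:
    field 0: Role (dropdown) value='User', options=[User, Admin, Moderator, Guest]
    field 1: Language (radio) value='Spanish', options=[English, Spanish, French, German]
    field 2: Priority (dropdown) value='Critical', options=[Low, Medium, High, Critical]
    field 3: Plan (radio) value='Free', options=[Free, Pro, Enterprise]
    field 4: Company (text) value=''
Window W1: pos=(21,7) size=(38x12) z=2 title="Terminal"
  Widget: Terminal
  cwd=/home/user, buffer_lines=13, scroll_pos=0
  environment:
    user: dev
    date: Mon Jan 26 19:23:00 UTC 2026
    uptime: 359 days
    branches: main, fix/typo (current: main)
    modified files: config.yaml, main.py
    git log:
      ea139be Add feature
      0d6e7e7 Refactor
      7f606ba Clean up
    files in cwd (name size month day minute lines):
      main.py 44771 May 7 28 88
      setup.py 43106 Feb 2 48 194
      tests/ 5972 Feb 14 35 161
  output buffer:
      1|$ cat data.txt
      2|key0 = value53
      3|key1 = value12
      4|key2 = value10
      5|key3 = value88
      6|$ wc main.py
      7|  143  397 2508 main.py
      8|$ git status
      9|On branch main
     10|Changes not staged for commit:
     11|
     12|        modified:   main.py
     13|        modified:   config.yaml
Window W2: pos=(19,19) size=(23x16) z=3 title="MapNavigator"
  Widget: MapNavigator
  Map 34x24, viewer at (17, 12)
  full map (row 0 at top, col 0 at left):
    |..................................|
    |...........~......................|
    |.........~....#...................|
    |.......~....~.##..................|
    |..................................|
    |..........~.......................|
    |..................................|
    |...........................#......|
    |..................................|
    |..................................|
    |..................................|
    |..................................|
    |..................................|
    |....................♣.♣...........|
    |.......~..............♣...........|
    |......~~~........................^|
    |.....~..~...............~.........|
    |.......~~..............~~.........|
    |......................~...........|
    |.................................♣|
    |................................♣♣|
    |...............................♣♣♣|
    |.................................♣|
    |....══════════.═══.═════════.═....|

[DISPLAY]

     ┃key2 = value10                      ┃       
     ┃key3 = value88                      ┃       
     ┃$ wc main.py                        ┃       
     ┃  143  397 2508 main.py             ┃       
     ┃$ git status                        ┃       
     ┗━━━━━━━━━━━━━━━━━━━━━━━━━━━━━━━━━━━━┛       
━━━┏━━━━━━━━━━━━━━━━━━━━━┓                        
   ┃ MapNavigator        ┃                        
   ┠─────────────────────┨                        
   ┃.....................┃                        
   ┃....................#┃                        
   ┃.....................┃                        
   ┃.....................┃                        
   ┃.....................┃                        
   ┃.....................┃                        
   ┃..........@..........┃                        
   ┃.............♣.♣.....┃                        
   ┃~..............♣.....┃                        
   ┃~~...................┃                        
   ┃.~...............~...┃                        
   ┃~~..............~~...┃                        
   ┗━━━━━━━━━━━━━━━━━━━━━┛                        


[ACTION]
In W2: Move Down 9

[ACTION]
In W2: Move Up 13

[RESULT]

     ┃key2 = value10                      ┃       
     ┃key3 = value88                      ┃       
     ┃$ wc main.py                        ┃       
     ┃  143  397 2508 main.py             ┃       
     ┃$ git status                        ┃       
     ┗━━━━━━━━━━━━━━━━━━━━━━━━━━━━━━━━━━━━┛       
━━━┏━━━━━━━━━━━━━━━━━━━━━┓                        
   ┃ MapNavigator        ┃                        
   ┠─────────────────────┨                        
   ┃..~....#.............┃                        
   ┃~....~.##............┃                        
   ┃.....................┃                        
   ┃...~.................┃                        
   ┃.....................┃                        
   ┃....................#┃                        
   ┃..........@..........┃                        
   ┃.....................┃                        
   ┃.....................┃                        
   ┃.....................┃                        
   ┃.....................┃                        
   ┃.............♣.♣.....┃                        
   ┗━━━━━━━━━━━━━━━━━━━━━┛                        


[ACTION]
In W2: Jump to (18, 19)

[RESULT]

     ┃key2 = value10                      ┃       
     ┃key3 = value88                      ┃       
     ┃$ wc main.py                        ┃       
     ┃  143  397 2508 main.py             ┃       
     ┃$ git status                        ┃       
     ┗━━━━━━━━━━━━━━━━━━━━━━━━━━━━━━━━━━━━┛       
━━━┏━━━━━━━━━━━━━━━━━━━━━┓                        
   ┃ MapNavigator        ┃                        
   ┠─────────────────────┨                        
   ┃............♣.♣......┃                        
   ┃..............♣......┃                        
   ┃~....................┃                        
   ┃~...............~....┃                        
   ┃~..............~~....┃                        
   ┃..............~......┃                        
   ┃..........@..........┃                        
   ┃.....................┃                        
   ┃.....................┃                        
   ┃.....................┃                        
   ┃══════.═══.═════════.┃                        
   ┃                     ┃                        
   ┗━━━━━━━━━━━━━━━━━━━━━┛                        


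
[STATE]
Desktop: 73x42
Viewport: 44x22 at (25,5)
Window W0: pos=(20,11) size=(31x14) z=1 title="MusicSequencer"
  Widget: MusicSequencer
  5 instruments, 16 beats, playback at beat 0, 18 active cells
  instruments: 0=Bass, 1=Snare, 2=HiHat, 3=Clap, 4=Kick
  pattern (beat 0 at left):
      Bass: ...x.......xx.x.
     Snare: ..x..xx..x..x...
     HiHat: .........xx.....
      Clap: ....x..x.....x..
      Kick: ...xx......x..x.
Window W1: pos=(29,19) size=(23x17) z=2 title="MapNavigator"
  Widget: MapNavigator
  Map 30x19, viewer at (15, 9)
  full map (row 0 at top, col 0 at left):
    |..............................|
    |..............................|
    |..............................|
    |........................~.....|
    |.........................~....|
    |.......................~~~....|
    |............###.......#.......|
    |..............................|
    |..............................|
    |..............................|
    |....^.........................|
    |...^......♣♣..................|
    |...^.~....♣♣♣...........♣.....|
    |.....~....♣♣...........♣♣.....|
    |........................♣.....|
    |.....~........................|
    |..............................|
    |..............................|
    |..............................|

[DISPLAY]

                                            
                                            
                                            
                                            
                                            
                                            
━━━━━━━━━━━━━━━━━━━━━━━━━┓                  
icSequencer              ┃                  
─────────────────────────┨                  
  ▼123456789012345       ┃                  
ss···█·······██·█·       ┃                  
re··█··██··█··█···       ┃                  
at·········██·····       ┃                  
ap····█··█·····█··       ┃                  
ck··┏━━━━━━━━━━━━━━━━━━━━━┓                 
    ┃ MapNavigator        ┃                 
    ┠─────────────────────┨                 
    ┃...................~.┃                 
    ┃....................~┃                 
━━━━┃..................~~~┃                 
    ┃.......###.......#...┃                 
    ┃.....................┃                 


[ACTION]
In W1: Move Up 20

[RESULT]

                                            
                                            
                                            
                                            
                                            
                                            
━━━━━━━━━━━━━━━━━━━━━━━━━┓                  
icSequencer              ┃                  
─────────────────────────┨                  
  ▼123456789012345       ┃                  
ss···█·······██·█·       ┃                  
re··█··██··█··█···       ┃                  
at·········██·····       ┃                  
ap····█··█·····█··       ┃                  
ck··┏━━━━━━━━━━━━━━━━━━━━━┓                 
    ┃ MapNavigator        ┃                 
    ┠─────────────────────┨                 
    ┃                     ┃                 
    ┃                     ┃                 
━━━━┃                     ┃                 
    ┃                     ┃                 
    ┃                     ┃                 


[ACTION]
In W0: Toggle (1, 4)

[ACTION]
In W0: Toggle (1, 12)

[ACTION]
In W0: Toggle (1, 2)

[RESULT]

                                            
                                            
                                            
                                            
                                            
                                            
━━━━━━━━━━━━━━━━━━━━━━━━━┓                  
icSequencer              ┃                  
─────────────────────────┨                  
  ▼123456789012345       ┃                  
ss···█·······██·█·       ┃                  
re····███··█······       ┃                  
at·········██·····       ┃                  
ap····█··█·····█··       ┃                  
ck··┏━━━━━━━━━━━━━━━━━━━━━┓                 
    ┃ MapNavigator        ┃                 
    ┠─────────────────────┨                 
    ┃                     ┃                 
    ┃                     ┃                 
━━━━┃                     ┃                 
    ┃                     ┃                 
    ┃                     ┃                 


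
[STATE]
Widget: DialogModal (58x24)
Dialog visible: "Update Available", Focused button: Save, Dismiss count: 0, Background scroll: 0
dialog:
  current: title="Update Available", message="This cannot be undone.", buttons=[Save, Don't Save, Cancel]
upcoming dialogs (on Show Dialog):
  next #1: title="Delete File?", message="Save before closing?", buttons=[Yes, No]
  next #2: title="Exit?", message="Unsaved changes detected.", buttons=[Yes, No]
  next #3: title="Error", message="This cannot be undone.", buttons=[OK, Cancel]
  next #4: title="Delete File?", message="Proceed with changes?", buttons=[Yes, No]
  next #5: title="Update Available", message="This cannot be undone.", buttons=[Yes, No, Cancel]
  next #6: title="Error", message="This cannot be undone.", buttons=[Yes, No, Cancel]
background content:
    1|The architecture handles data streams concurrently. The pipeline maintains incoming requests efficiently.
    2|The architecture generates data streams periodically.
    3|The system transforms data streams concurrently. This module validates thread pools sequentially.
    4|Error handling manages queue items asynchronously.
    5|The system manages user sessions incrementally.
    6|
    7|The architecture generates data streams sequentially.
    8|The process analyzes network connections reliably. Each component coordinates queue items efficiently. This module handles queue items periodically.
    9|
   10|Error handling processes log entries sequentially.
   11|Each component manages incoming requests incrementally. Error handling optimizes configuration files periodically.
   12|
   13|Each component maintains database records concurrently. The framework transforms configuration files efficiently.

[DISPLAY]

The architecture handles data streams concurrently. The pi
The architecture generates data streams periodically.     
The system transforms data streams concurrently. This modu
Error handling manages queue items asynchronously.        
The system manages user sessions incrementally.           
                                                          
The architecture generates data streams sequentially.     
The process analyzes network connections reliably. Each co
                                                          
Error handlin┌──────────────────────────────┐ally.        
Each componen│       Update Available       │ementally. Er
             │    This cannot be undone.    │             
Each componen│ [Save]  Don't Save   Cancel  │currently. Th
             └──────────────────────────────┘             
                                                          
                                                          
                                                          
                                                          
                                                          
                                                          
                                                          
                                                          
                                                          
                                                          


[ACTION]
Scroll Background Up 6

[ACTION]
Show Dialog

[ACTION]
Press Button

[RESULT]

The architecture handles data streams concurrently. The pi
The architecture generates data streams periodically.     
The system transforms data streams concurrently. This modu
Error handling manages queue items asynchronously.        
The system manages user sessions incrementally.           
                                                          
The architecture generates data streams sequentially.     
The process analyzes network connections reliably. Each co
                                                          
Error handling processes log entries sequentially.        
Each component manages incoming requests incrementally. Er
                                                          
Each component maintains database records concurrently. Th
                                                          
                                                          
                                                          
                                                          
                                                          
                                                          
                                                          
                                                          
                                                          
                                                          
                                                          


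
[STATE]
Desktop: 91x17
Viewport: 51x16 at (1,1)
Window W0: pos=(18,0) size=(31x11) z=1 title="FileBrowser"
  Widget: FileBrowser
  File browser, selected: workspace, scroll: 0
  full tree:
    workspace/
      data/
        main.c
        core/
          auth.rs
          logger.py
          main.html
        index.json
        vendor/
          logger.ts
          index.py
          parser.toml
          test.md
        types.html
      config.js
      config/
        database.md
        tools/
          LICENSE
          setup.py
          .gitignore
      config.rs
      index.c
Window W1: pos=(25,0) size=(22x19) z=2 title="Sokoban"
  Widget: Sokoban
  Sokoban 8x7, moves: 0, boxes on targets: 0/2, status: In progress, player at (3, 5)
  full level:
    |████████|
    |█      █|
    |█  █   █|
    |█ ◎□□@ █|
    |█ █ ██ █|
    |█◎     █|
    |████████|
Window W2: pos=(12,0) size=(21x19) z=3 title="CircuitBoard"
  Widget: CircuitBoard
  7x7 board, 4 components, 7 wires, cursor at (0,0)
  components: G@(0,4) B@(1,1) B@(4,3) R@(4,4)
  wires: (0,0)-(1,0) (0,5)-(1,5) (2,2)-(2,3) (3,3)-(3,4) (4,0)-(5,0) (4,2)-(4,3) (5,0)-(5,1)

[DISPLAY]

           ┃ CircuitBoard      ┃n            ┃ ┃   
           ┠───────────────────┨─────────────┨─┨   
           ┃   0 1 2 3 4 5 6   ┃█            ┃ ┃   
           ┃0  [.]             ┃█            ┃ ┃   
           ┃    │              ┃█            ┃ ┃   
           ┃1   ·   B          ┃█            ┃ ┃   
           ┃                   ┃█            ┃ ┃   
           ┃2           · ─ ·  ┃█            ┃ ┃   
           ┃                   ┃█            ┃ ┃   
           ┃3               · ─┃0  0/2       ┃━┛   
           ┃                   ┃             ┃     
           ┃4   ·       · ─ B  ┃             ┃     
           ┃    │              ┃             ┃     
           ┃5   · ─ ·          ┃             ┃     
           ┃                   ┃             ┃     
           ┃6                  ┃             ┃     


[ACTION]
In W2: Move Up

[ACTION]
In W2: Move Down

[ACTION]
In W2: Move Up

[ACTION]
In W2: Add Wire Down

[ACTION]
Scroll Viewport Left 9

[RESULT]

            ┃ CircuitBoard      ┃n            ┃ ┃  
            ┠───────────────────┨─────────────┨─┨  
            ┃   0 1 2 3 4 5 6   ┃█            ┃ ┃  
            ┃0  [.]             ┃█            ┃ ┃  
            ┃    │              ┃█            ┃ ┃  
            ┃1   ·   B          ┃█            ┃ ┃  
            ┃                   ┃█            ┃ ┃  
            ┃2           · ─ ·  ┃█            ┃ ┃  
            ┃                   ┃█            ┃ ┃  
            ┃3               · ─┃0  0/2       ┃━┛  
            ┃                   ┃             ┃    
            ┃4   ·       · ─ B  ┃             ┃    
            ┃    │              ┃             ┃    
            ┃5   · ─ ·          ┃             ┃    
            ┃                   ┃             ┃    
            ┃6                  ┃             ┃    


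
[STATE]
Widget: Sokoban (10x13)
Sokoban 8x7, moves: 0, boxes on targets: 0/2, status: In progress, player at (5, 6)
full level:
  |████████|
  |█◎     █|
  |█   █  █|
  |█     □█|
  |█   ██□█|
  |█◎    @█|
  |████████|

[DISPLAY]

████████  
█◎     █  
█   █  █  
█     □█  
█   ██□█  
█◎    @█  
████████  
Moves: 0  
          
          
          
          
          


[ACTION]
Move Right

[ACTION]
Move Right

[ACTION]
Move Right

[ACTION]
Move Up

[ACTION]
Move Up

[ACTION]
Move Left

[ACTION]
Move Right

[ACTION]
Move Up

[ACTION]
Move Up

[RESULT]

████████  
█◎     █  
█   █  █  
█     □█  
█   ██□█  
█◎    @█  
████████  
Moves: 2  
          
          
          
          
          


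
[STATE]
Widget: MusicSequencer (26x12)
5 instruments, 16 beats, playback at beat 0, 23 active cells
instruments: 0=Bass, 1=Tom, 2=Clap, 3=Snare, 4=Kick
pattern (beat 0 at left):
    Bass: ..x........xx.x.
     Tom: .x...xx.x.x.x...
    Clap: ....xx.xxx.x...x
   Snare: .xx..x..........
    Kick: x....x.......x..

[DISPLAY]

      ▼123456789012345    
  Bass··█········██·█·    
   Tom·█···██·█·█·█···    
  Clap····██·███·█···█    
 Snare·██··█··········    
  Kick█····█·······█··    
                          
                          
                          
                          
                          
                          


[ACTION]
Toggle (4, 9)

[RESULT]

      ▼123456789012345    
  Bass··█········██·█·    
   Tom·█···██·█·█·█···    
  Clap····██·███·█···█    
 Snare·██··█··········    
  Kick█····█···█···█··    
                          
                          
                          
                          
                          
                          


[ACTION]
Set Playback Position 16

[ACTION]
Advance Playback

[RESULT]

      0▼23456789012345    
  Bass··█········██·█·    
   Tom·█···██·█·█·█···    
  Clap····██·███·█···█    
 Snare·██··█··········    
  Kick█····█···█···█··    
                          
                          
                          
                          
                          
                          


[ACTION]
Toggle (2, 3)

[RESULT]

      0▼23456789012345    
  Bass··█········██·█·    
   Tom·█···██·█·█·█···    
  Clap···███·███·█···█    
 Snare·██··█··········    
  Kick█····█···█···█··    
                          
                          
                          
                          
                          
                          


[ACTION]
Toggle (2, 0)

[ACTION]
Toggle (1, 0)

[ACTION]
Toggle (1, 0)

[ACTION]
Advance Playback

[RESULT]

      01▼3456789012345    
  Bass··█········██·█·    
   Tom·█···██·█·█·█···    
  Clap█··███·███·█···█    
 Snare·██··█··········    
  Kick█····█···█···█··    
                          
                          
                          
                          
                          
                          


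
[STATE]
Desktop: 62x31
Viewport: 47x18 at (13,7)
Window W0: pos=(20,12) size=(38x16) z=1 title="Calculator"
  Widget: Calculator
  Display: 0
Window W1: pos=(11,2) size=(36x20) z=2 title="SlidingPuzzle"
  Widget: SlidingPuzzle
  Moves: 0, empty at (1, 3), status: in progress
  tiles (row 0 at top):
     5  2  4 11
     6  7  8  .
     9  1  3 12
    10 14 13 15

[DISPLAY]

────┼────┼────┼────┤             ┃             
  6 │  7 │  8 │    │             ┃             
────┼────┼────┼────┤             ┃             
  9 │  1 │  3 │ 12 │             ┃             
────┼────┼────┼────┤             ┃             
 10 │ 14 │ 13 │ 15 │             ┃━━━━━━━━━━┓  
────┴────┴────┴────┘             ┃          ┃  
oves: 0                          ┃──────────┨  
                                 ┃         0┃  
                                 ┃          ┃  
                                 ┃          ┃  
                                 ┃          ┃  
                                 ┃          ┃  
                                 ┃          ┃  
━━━━━━━━━━━━━━━━━━━━━━━━━━━━━━━━━┛          ┃  
       ┃├───┼───┼───┼───┤                   ┃  
       ┃│ 0 │ . │ = │ + │                   ┃  
       ┃├───┼───┼───┼───┤                   ┃  


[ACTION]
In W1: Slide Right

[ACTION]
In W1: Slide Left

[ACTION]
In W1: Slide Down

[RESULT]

────┼────┼────┼────┤             ┃             
  6 │  7 │  8 │ 11 │             ┃             
────┼────┼────┼────┤             ┃             
  9 │  1 │  3 │ 12 │             ┃             
────┼────┼────┼────┤             ┃             
 10 │ 14 │ 13 │ 15 │             ┃━━━━━━━━━━┓  
────┴────┴────┴────┘             ┃          ┃  
oves: 3                          ┃──────────┨  
                                 ┃         0┃  
                                 ┃          ┃  
                                 ┃          ┃  
                                 ┃          ┃  
                                 ┃          ┃  
                                 ┃          ┃  
━━━━━━━━━━━━━━━━━━━━━━━━━━━━━━━━━┛          ┃  
       ┃├───┼───┼───┼───┤                   ┃  
       ┃│ 0 │ . │ = │ + │                   ┃  
       ┃├───┼───┼───┼───┤                   ┃  


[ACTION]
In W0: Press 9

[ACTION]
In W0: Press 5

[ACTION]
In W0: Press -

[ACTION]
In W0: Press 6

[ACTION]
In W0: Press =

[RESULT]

────┼────┼────┼────┤             ┃             
  6 │  7 │  8 │ 11 │             ┃             
────┼────┼────┼────┤             ┃             
  9 │  1 │  3 │ 12 │             ┃             
────┼────┼────┼────┤             ┃             
 10 │ 14 │ 13 │ 15 │             ┃━━━━━━━━━━┓  
────┴────┴────┴────┘             ┃          ┃  
oves: 3                          ┃──────────┨  
                                 ┃        89┃  
                                 ┃          ┃  
                                 ┃          ┃  
                                 ┃          ┃  
                                 ┃          ┃  
                                 ┃          ┃  
━━━━━━━━━━━━━━━━━━━━━━━━━━━━━━━━━┛          ┃  
       ┃├───┼───┼───┼───┤                   ┃  
       ┃│ 0 │ . │ = │ + │                   ┃  
       ┃├───┼───┼───┼───┤                   ┃  


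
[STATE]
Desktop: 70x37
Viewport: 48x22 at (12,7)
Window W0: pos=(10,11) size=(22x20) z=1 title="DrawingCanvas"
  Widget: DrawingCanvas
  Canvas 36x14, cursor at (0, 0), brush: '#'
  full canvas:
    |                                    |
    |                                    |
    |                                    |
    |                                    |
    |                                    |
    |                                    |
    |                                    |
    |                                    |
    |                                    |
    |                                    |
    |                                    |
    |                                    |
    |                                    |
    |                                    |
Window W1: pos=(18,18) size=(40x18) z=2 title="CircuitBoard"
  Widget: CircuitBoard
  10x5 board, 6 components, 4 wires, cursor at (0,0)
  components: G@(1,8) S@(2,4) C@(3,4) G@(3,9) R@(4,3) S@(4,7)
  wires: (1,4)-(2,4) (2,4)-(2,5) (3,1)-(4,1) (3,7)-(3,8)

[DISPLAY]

                                                
                                                
                                                
                                                
━━━━━━━━━━━━━━━━━━━┓                            
DrawingCanvas      ┃                            
───────────────────┨                            
                   ┃                            
                   ┃                            
                   ┃                            
                   ┃                            
      ┏━━━━━━━━━━━━━━━━━━━━━━━━━━━━━━━━━━━━━━┓  
      ┃ CircuitBoard                         ┃  
      ┠──────────────────────────────────────┨  
      ┃   0 1 2 3 4 5 6 7 8 9                ┃  
      ┃0  [.]                                ┃  
      ┃                                      ┃  
      ┃1                   ·               G ┃  
      ┃                    │                 ┃  
      ┃2                   S ─ ·             ┃  
      ┃                                      ┃  
      ┃3       ·           C           · ─ · ┃  


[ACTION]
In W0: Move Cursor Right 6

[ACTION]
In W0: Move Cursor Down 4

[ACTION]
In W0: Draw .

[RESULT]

                                                
                                                
                                                
                                                
━━━━━━━━━━━━━━━━━━━┓                            
DrawingCanvas      ┃                            
───────────────────┨                            
                   ┃                            
                   ┃                            
                   ┃                            
                   ┃                            
     .┏━━━━━━━━━━━━━━━━━━━━━━━━━━━━━━━━━━━━━━┓  
      ┃ CircuitBoard                         ┃  
      ┠──────────────────────────────────────┨  
      ┃   0 1 2 3 4 5 6 7 8 9                ┃  
      ┃0  [.]                                ┃  
      ┃                                      ┃  
      ┃1                   ·               G ┃  
      ┃                    │                 ┃  
      ┃2                   S ─ ·             ┃  
      ┃                                      ┃  
      ┃3       ·           C           · ─ · ┃  


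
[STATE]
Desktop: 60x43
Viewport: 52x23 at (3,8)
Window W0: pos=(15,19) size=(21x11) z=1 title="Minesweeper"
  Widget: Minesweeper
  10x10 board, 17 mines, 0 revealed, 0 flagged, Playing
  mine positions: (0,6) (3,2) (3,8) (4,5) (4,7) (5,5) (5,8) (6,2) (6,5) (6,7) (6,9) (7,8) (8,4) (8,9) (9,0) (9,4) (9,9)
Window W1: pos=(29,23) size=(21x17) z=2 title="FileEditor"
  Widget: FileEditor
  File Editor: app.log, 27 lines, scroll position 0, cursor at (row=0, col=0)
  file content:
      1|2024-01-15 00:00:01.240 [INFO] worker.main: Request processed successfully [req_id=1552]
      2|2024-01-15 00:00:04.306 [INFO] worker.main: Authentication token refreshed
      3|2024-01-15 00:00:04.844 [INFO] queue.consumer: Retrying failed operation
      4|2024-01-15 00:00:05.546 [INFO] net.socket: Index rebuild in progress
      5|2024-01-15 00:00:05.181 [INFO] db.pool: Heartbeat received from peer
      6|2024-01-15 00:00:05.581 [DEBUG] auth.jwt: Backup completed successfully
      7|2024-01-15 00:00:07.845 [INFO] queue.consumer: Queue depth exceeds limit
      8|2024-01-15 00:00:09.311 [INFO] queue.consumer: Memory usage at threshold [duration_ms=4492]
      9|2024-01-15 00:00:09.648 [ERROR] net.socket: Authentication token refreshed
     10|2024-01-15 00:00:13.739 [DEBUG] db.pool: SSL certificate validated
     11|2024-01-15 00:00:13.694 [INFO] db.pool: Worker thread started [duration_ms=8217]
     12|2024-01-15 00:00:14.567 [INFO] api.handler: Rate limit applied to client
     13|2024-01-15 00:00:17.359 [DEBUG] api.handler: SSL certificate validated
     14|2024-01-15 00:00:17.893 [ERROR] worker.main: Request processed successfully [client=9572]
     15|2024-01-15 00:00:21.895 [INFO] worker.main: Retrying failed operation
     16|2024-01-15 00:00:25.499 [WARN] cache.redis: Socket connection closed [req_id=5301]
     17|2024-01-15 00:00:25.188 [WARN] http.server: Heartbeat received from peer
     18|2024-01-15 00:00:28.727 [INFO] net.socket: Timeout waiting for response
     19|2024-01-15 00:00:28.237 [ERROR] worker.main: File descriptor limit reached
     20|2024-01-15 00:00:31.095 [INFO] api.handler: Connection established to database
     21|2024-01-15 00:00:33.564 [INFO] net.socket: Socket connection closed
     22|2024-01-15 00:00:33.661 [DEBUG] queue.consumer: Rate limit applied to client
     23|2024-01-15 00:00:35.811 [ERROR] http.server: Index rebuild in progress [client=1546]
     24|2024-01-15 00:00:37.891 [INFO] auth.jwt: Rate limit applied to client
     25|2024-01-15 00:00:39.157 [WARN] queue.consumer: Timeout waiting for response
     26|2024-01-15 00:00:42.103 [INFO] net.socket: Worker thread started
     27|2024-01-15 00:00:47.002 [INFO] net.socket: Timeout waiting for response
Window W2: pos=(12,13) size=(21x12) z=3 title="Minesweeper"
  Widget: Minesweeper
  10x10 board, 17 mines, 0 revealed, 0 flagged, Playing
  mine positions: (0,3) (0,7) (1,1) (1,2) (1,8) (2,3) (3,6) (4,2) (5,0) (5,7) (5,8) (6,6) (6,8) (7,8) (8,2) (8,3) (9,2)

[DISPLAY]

                                                    
                                                    
                                                    
                                                    
                                                    
         ┏━━━━━━━━━━━━━━━━━━━┓                      
         ┃ Minesweeper       ┃                      
         ┠───────────────────┨                      
         ┃■■■■■■■■■■         ┃                      
         ┃■■■■■■■■■■         ┃                      
         ┃■■■■■■■■■■         ┃                      
         ┃■■■■■■■■■■         ┃━━┓                   
         ┃■■■■■■■■■■         ┃  ┃                   
         ┃■■■■■■■■■■         ┃──┨                   
         ┃■■■■■■■■■■         ┃  ┃                   
         ┃■■■■■■■■■■         ┃━━━━━━━━━━━━━━━━┓     
         ┗━━━━━━━━━━━━━━━━━━━┛leEditor        ┃     
            ┃■■■■■■■■■■   ┠───────────────────┨     
            ┃■■■■■■■■■■   ┃█024-01-15 00:00:0▲┃     
            ┃■■■■■■■■■■   ┃2024-01-15 00:00:0█┃     
            ┃■■■■■■■■■■   ┃2024-01-15 00:00:0░┃     
            ┗━━━━━━━━━━━━━┃2024-01-15 00:00:0░┃     
                          ┃2024-01-15 00:00:0░┃     


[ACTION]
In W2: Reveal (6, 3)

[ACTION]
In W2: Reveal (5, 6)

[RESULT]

                                                    
                                                    
                                                    
                                                    
                                                    
         ┏━━━━━━━━━━━━━━━━━━━┓                      
         ┃ Minesweeper       ┃                      
         ┠───────────────────┨                      
         ┃■■■■■■■■■■         ┃                      
         ┃■■■■■■■■■■         ┃                      
         ┃■■■■■■■■■■         ┃                      
         ┃■■■211■■■■         ┃━━┓                   
         ┃■■■1 1■■■■         ┃  ┃                   
         ┃■211 12■■■         ┃──┨                   
         ┃■1   1■■■■         ┃  ┃                   
         ┃■12211■■■■         ┃━━━━━━━━━━━━━━━━┓     
         ┗━━━━━━━━━━━━━━━━━━━┛leEditor        ┃     
            ┃■■■■■■■■■■   ┠───────────────────┨     
            ┃■■■■■■■■■■   ┃█024-01-15 00:00:0▲┃     
            ┃■■■■■■■■■■   ┃2024-01-15 00:00:0█┃     
            ┃■■■■■■■■■■   ┃2024-01-15 00:00:0░┃     
            ┗━━━━━━━━━━━━━┃2024-01-15 00:00:0░┃     
                          ┃2024-01-15 00:00:0░┃     


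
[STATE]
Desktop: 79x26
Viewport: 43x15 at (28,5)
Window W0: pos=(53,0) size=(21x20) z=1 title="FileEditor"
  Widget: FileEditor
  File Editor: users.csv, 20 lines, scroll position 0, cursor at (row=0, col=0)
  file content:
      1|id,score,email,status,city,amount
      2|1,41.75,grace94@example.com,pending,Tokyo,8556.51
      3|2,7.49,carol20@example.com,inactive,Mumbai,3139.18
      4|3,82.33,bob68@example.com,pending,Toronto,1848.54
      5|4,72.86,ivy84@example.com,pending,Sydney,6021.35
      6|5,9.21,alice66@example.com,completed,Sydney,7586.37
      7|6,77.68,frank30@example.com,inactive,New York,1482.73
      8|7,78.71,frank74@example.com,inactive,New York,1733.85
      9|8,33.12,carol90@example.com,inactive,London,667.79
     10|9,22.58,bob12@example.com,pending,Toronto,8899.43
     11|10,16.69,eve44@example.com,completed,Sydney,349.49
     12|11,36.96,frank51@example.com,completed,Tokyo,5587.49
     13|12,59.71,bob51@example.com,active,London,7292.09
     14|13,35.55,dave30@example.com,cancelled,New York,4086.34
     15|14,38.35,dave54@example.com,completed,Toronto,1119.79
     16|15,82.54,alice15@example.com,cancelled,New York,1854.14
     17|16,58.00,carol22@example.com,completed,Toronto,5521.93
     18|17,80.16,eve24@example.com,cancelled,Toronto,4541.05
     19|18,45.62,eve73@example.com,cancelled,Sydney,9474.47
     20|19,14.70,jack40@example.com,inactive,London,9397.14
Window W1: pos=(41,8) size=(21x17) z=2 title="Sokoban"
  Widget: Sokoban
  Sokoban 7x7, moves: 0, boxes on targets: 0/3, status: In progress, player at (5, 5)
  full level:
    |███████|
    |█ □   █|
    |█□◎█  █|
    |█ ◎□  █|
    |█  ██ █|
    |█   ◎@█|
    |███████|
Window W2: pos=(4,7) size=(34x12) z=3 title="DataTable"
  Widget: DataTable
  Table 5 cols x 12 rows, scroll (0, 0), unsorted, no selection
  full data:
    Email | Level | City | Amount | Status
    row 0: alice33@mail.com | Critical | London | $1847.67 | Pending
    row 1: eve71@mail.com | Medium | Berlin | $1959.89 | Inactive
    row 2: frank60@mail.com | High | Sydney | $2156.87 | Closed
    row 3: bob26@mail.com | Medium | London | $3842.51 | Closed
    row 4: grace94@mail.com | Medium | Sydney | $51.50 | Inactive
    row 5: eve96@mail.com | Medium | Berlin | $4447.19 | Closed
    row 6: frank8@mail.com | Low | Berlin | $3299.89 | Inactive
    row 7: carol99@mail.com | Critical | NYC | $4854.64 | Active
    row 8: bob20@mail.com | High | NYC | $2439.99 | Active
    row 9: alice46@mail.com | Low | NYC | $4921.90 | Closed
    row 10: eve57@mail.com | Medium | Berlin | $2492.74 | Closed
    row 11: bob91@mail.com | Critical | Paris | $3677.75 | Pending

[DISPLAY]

                         ┃2,7.49,carol20@ex
                         ┃3,82.33,bob68@exa
━━━━━━━━━┓               ┃4,72.86,ivy84@exa
         ┃   ┏━━━━━━━━━━━━━━━━━━━┓lice66@ex
─────────┨   ┃ Sokoban           ┃frank30@e
  │City  ┃   ┠───────────────────┨frank74@e
──┼──────┃   ┃███████            ┃carol90@e
al│London┃   ┃█ □   █            ┃bob12@exa
  │Berlin┃   ┃█□◎█  █            ┃,eve44@ex
  │Sydney┃   ┃█ ◎□  █            ┃,frank51@
  │London┃   ┃█  ██ █            ┃,bob51@ex
  │Sydney┃   ┃█   ◎@█            ┃,dave30@e
  │Berlin┃   ┃███████            ┃,dave54@e
━━━━━━━━━┛   ┃Moves: 0  0/3      ┃,alice15@
             ┃                   ┃━━━━━━━━━


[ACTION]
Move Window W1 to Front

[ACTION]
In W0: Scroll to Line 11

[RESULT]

                         ┃6,77.68,frank30@e
                         ┃7,78.71,frank74@e
━━━━━━━━━┓               ┃8,33.12,carol90@e
         ┃   ┏━━━━━━━━━━━━━━━━━━━┓bob12@exa
─────────┨   ┃ Sokoban           ┃,eve44@ex
  │City  ┃   ┠───────────────────┨,frank51@
──┼──────┃   ┃███████            ┃,bob51@ex
al│London┃   ┃█ □   █            ┃,dave30@e
  │Berlin┃   ┃█□◎█  █            ┃,dave54@e
  │Sydney┃   ┃█ ◎□  █            ┃,alice15@
  │London┃   ┃█  ██ █            ┃,carol22@
  │Sydney┃   ┃█   ◎@█            ┃,eve24@ex
  │Berlin┃   ┃███████            ┃,eve73@ex
━━━━━━━━━┛   ┃Moves: 0  0/3      ┃,jack40@e
             ┃                   ┃━━━━━━━━━


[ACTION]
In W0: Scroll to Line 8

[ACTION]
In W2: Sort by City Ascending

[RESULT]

                         ┃6,77.68,frank30@e
                         ┃7,78.71,frank74@e
━━━━━━━━━┓               ┃8,33.12,carol90@e
         ┃   ┏━━━━━━━━━━━━━━━━━━━┓bob12@exa
─────────┨   ┃ Sokoban           ┃,eve44@ex
  │City ▲┃   ┠───────────────────┨,frank51@
──┼──────┃   ┃███████            ┃,bob51@ex
  │Berlin┃   ┃█ □   █            ┃,dave30@e
  │Berlin┃   ┃█□◎█  █            ┃,dave54@e
  │Berlin┃   ┃█ ◎□  █            ┃,alice15@
  │Berlin┃   ┃█  ██ █            ┃,carol22@
al│London┃   ┃█   ◎@█            ┃,eve24@ex
  │London┃   ┃███████            ┃,eve73@ex
━━━━━━━━━┛   ┃Moves: 0  0/3      ┃,jack40@e
             ┃                   ┃━━━━━━━━━
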